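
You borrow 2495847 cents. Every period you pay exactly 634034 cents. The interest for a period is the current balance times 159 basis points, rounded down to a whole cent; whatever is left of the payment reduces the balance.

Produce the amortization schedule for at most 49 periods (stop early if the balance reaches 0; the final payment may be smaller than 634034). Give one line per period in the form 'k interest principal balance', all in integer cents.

1 39683 594351 1901496
2 30233 603801 1297695
3 20633 613401 684294
4 10880 623154 61140
5 972 61140 0

1. interest=⌊2495847·159/10000⌋=39683; principal=634034-39683=594351; balance=2495847-594351=1901496
2. interest=⌊1901496·159/10000⌋=30233; principal=634034-30233=603801; balance=1901496-603801=1297695
3. interest=⌊1297695·159/10000⌋=20633; principal=634034-20633=613401; balance=1297695-613401=684294
4. interest=⌊684294·159/10000⌋=10880; principal=634034-10880=623154; balance=684294-623154=61140
5. interest=⌊61140·159/10000⌋=972; principal=min(634034-972,61140)=61140; balance=61140-61140=0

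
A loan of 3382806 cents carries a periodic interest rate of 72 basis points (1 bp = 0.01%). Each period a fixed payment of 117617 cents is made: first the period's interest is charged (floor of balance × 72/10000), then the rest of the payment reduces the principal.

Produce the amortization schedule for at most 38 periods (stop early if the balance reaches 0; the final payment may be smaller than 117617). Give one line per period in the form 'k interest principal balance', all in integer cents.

1 24356 93261 3289545
2 23684 93933 3195612
3 23008 94609 3101003
4 22327 95290 3005713
5 21641 95976 2909737
6 20950 96667 2813070
7 20254 97363 2715707
8 19553 98064 2617643
9 18847 98770 2518873
10 18135 99482 2419391
11 17419 100198 2319193
12 16698 100919 2218274
13 15971 101646 2116628
14 15239 102378 2014250
15 14502 103115 1911135
16 13760 103857 1807278
17 13012 104605 1702673
18 12259 105358 1597315
19 11500 106117 1491198
20 10736 106881 1384317
21 9967 107650 1276667
22 9192 108425 1168242
23 8411 109206 1059036
24 7625 109992 949044
25 6833 110784 838260
26 6035 111582 726678
27 5232 112385 614293
28 4422 113195 501098
29 3607 114010 387088
30 2787 114830 272258
31 1960 115657 156601
32 1127 116490 40111
33 288 40111 0

1. interest=⌊3382806·72/10000⌋=24356; principal=117617-24356=93261; balance=3382806-93261=3289545
2. interest=⌊3289545·72/10000⌋=23684; principal=117617-23684=93933; balance=3289545-93933=3195612
3. interest=⌊3195612·72/10000⌋=23008; principal=117617-23008=94609; balance=3195612-94609=3101003
4. interest=⌊3101003·72/10000⌋=22327; principal=117617-22327=95290; balance=3101003-95290=3005713
5. interest=⌊3005713·72/10000⌋=21641; principal=117617-21641=95976; balance=3005713-95976=2909737
6. interest=⌊2909737·72/10000⌋=20950; principal=117617-20950=96667; balance=2909737-96667=2813070
7. interest=⌊2813070·72/10000⌋=20254; principal=117617-20254=97363; balance=2813070-97363=2715707
8. interest=⌊2715707·72/10000⌋=19553; principal=117617-19553=98064; balance=2715707-98064=2617643
9. interest=⌊2617643·72/10000⌋=18847; principal=117617-18847=98770; balance=2617643-98770=2518873
10. interest=⌊2518873·72/10000⌋=18135; principal=117617-18135=99482; balance=2518873-99482=2419391
11. interest=⌊2419391·72/10000⌋=17419; principal=117617-17419=100198; balance=2419391-100198=2319193
12. interest=⌊2319193·72/10000⌋=16698; principal=117617-16698=100919; balance=2319193-100919=2218274
13. interest=⌊2218274·72/10000⌋=15971; principal=117617-15971=101646; balance=2218274-101646=2116628
14. interest=⌊2116628·72/10000⌋=15239; principal=117617-15239=102378; balance=2116628-102378=2014250
15. interest=⌊2014250·72/10000⌋=14502; principal=117617-14502=103115; balance=2014250-103115=1911135
16. interest=⌊1911135·72/10000⌋=13760; principal=117617-13760=103857; balance=1911135-103857=1807278
17. interest=⌊1807278·72/10000⌋=13012; principal=117617-13012=104605; balance=1807278-104605=1702673
18. interest=⌊1702673·72/10000⌋=12259; principal=117617-12259=105358; balance=1702673-105358=1597315
19. interest=⌊1597315·72/10000⌋=11500; principal=117617-11500=106117; balance=1597315-106117=1491198
20. interest=⌊1491198·72/10000⌋=10736; principal=117617-10736=106881; balance=1491198-106881=1384317
21. interest=⌊1384317·72/10000⌋=9967; principal=117617-9967=107650; balance=1384317-107650=1276667
22. interest=⌊1276667·72/10000⌋=9192; principal=117617-9192=108425; balance=1276667-108425=1168242
23. interest=⌊1168242·72/10000⌋=8411; principal=117617-8411=109206; balance=1168242-109206=1059036
24. interest=⌊1059036·72/10000⌋=7625; principal=117617-7625=109992; balance=1059036-109992=949044
25. interest=⌊949044·72/10000⌋=6833; principal=117617-6833=110784; balance=949044-110784=838260
26. interest=⌊838260·72/10000⌋=6035; principal=117617-6035=111582; balance=838260-111582=726678
27. interest=⌊726678·72/10000⌋=5232; principal=117617-5232=112385; balance=726678-112385=614293
28. interest=⌊614293·72/10000⌋=4422; principal=117617-4422=113195; balance=614293-113195=501098
29. interest=⌊501098·72/10000⌋=3607; principal=117617-3607=114010; balance=501098-114010=387088
30. interest=⌊387088·72/10000⌋=2787; principal=117617-2787=114830; balance=387088-114830=272258
31. interest=⌊272258·72/10000⌋=1960; principal=117617-1960=115657; balance=272258-115657=156601
32. interest=⌊156601·72/10000⌋=1127; principal=117617-1127=116490; balance=156601-116490=40111
33. interest=⌊40111·72/10000⌋=288; principal=min(117617-288,40111)=40111; balance=40111-40111=0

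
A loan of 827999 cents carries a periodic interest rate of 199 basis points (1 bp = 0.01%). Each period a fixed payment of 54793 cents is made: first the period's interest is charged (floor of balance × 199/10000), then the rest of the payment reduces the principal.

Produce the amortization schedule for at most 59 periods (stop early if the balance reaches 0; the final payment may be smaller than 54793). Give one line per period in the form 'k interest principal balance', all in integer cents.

1. interest=⌊827999·199/10000⌋=16477; principal=54793-16477=38316; balance=827999-38316=789683
2. interest=⌊789683·199/10000⌋=15714; principal=54793-15714=39079; balance=789683-39079=750604
3. interest=⌊750604·199/10000⌋=14937; principal=54793-14937=39856; balance=750604-39856=710748
4. interest=⌊710748·199/10000⌋=14143; principal=54793-14143=40650; balance=710748-40650=670098
5. interest=⌊670098·199/10000⌋=13334; principal=54793-13334=41459; balance=670098-41459=628639
6. interest=⌊628639·199/10000⌋=12509; principal=54793-12509=42284; balance=628639-42284=586355
7. interest=⌊586355·199/10000⌋=11668; principal=54793-11668=43125; balance=586355-43125=543230
8. interest=⌊543230·199/10000⌋=10810; principal=54793-10810=43983; balance=543230-43983=499247
9. interest=⌊499247·199/10000⌋=9935; principal=54793-9935=44858; balance=499247-44858=454389
10. interest=⌊454389·199/10000⌋=9042; principal=54793-9042=45751; balance=454389-45751=408638
11. interest=⌊408638·199/10000⌋=8131; principal=54793-8131=46662; balance=408638-46662=361976
12. interest=⌊361976·199/10000⌋=7203; principal=54793-7203=47590; balance=361976-47590=314386
13. interest=⌊314386·199/10000⌋=6256; principal=54793-6256=48537; balance=314386-48537=265849
14. interest=⌊265849·199/10000⌋=5290; principal=54793-5290=49503; balance=265849-49503=216346
15. interest=⌊216346·199/10000⌋=4305; principal=54793-4305=50488; balance=216346-50488=165858
16. interest=⌊165858·199/10000⌋=3300; principal=54793-3300=51493; balance=165858-51493=114365
17. interest=⌊114365·199/10000⌋=2275; principal=54793-2275=52518; balance=114365-52518=61847
18. interest=⌊61847·199/10000⌋=1230; principal=54793-1230=53563; balance=61847-53563=8284
19. interest=⌊8284·199/10000⌋=164; principal=min(54793-164,8284)=8284; balance=8284-8284=0

1 16477 38316 789683
2 15714 39079 750604
3 14937 39856 710748
4 14143 40650 670098
5 13334 41459 628639
6 12509 42284 586355
7 11668 43125 543230
8 10810 43983 499247
9 9935 44858 454389
10 9042 45751 408638
11 8131 46662 361976
12 7203 47590 314386
13 6256 48537 265849
14 5290 49503 216346
15 4305 50488 165858
16 3300 51493 114365
17 2275 52518 61847
18 1230 53563 8284
19 164 8284 0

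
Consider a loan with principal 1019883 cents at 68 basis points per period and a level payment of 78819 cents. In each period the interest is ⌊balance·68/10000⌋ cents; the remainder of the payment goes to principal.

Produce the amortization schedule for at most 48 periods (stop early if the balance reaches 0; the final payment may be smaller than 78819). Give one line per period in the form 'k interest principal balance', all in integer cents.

1. interest=⌊1019883·68/10000⌋=6935; principal=78819-6935=71884; balance=1019883-71884=947999
2. interest=⌊947999·68/10000⌋=6446; principal=78819-6446=72373; balance=947999-72373=875626
3. interest=⌊875626·68/10000⌋=5954; principal=78819-5954=72865; balance=875626-72865=802761
4. interest=⌊802761·68/10000⌋=5458; principal=78819-5458=73361; balance=802761-73361=729400
5. interest=⌊729400·68/10000⌋=4959; principal=78819-4959=73860; balance=729400-73860=655540
6. interest=⌊655540·68/10000⌋=4457; principal=78819-4457=74362; balance=655540-74362=581178
7. interest=⌊581178·68/10000⌋=3952; principal=78819-3952=74867; balance=581178-74867=506311
8. interest=⌊506311·68/10000⌋=3442; principal=78819-3442=75377; balance=506311-75377=430934
9. interest=⌊430934·68/10000⌋=2930; principal=78819-2930=75889; balance=430934-75889=355045
10. interest=⌊355045·68/10000⌋=2414; principal=78819-2414=76405; balance=355045-76405=278640
11. interest=⌊278640·68/10000⌋=1894; principal=78819-1894=76925; balance=278640-76925=201715
12. interest=⌊201715·68/10000⌋=1371; principal=78819-1371=77448; balance=201715-77448=124267
13. interest=⌊124267·68/10000⌋=845; principal=78819-845=77974; balance=124267-77974=46293
14. interest=⌊46293·68/10000⌋=314; principal=min(78819-314,46293)=46293; balance=46293-46293=0

1 6935 71884 947999
2 6446 72373 875626
3 5954 72865 802761
4 5458 73361 729400
5 4959 73860 655540
6 4457 74362 581178
7 3952 74867 506311
8 3442 75377 430934
9 2930 75889 355045
10 2414 76405 278640
11 1894 76925 201715
12 1371 77448 124267
13 845 77974 46293
14 314 46293 0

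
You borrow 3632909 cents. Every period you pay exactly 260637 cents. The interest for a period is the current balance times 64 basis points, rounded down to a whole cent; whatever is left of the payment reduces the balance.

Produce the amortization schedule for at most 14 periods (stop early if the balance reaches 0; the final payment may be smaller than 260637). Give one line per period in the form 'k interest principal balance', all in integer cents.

1. interest=⌊3632909·64/10000⌋=23250; principal=260637-23250=237387; balance=3632909-237387=3395522
2. interest=⌊3395522·64/10000⌋=21731; principal=260637-21731=238906; balance=3395522-238906=3156616
3. interest=⌊3156616·64/10000⌋=20202; principal=260637-20202=240435; balance=3156616-240435=2916181
4. interest=⌊2916181·64/10000⌋=18663; principal=260637-18663=241974; balance=2916181-241974=2674207
5. interest=⌊2674207·64/10000⌋=17114; principal=260637-17114=243523; balance=2674207-243523=2430684
6. interest=⌊2430684·64/10000⌋=15556; principal=260637-15556=245081; balance=2430684-245081=2185603
7. interest=⌊2185603·64/10000⌋=13987; principal=260637-13987=246650; balance=2185603-246650=1938953
8. interest=⌊1938953·64/10000⌋=12409; principal=260637-12409=248228; balance=1938953-248228=1690725
9. interest=⌊1690725·64/10000⌋=10820; principal=260637-10820=249817; balance=1690725-249817=1440908
10. interest=⌊1440908·64/10000⌋=9221; principal=260637-9221=251416; balance=1440908-251416=1189492
11. interest=⌊1189492·64/10000⌋=7612; principal=260637-7612=253025; balance=1189492-253025=936467
12. interest=⌊936467·64/10000⌋=5993; principal=260637-5993=254644; balance=936467-254644=681823
13. interest=⌊681823·64/10000⌋=4363; principal=260637-4363=256274; balance=681823-256274=425549
14. interest=⌊425549·64/10000⌋=2723; principal=260637-2723=257914; balance=425549-257914=167635

1 23250 237387 3395522
2 21731 238906 3156616
3 20202 240435 2916181
4 18663 241974 2674207
5 17114 243523 2430684
6 15556 245081 2185603
7 13987 246650 1938953
8 12409 248228 1690725
9 10820 249817 1440908
10 9221 251416 1189492
11 7612 253025 936467
12 5993 254644 681823
13 4363 256274 425549
14 2723 257914 167635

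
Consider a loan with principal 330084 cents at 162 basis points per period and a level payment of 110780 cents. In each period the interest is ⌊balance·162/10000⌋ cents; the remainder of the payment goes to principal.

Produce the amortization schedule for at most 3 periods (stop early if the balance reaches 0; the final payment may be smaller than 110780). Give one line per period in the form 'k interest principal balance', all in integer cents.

1 5347 105433 224651
2 3639 107141 117510
3 1903 108877 8633

1. interest=⌊330084·162/10000⌋=5347; principal=110780-5347=105433; balance=330084-105433=224651
2. interest=⌊224651·162/10000⌋=3639; principal=110780-3639=107141; balance=224651-107141=117510
3. interest=⌊117510·162/10000⌋=1903; principal=110780-1903=108877; balance=117510-108877=8633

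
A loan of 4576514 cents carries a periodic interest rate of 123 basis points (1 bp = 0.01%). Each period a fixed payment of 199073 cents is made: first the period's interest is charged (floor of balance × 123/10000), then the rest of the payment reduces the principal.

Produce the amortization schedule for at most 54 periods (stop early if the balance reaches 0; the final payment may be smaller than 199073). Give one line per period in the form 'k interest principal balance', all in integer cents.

1. interest=⌊4576514·123/10000⌋=56291; principal=199073-56291=142782; balance=4576514-142782=4433732
2. interest=⌊4433732·123/10000⌋=54534; principal=199073-54534=144539; balance=4433732-144539=4289193
3. interest=⌊4289193·123/10000⌋=52757; principal=199073-52757=146316; balance=4289193-146316=4142877
4. interest=⌊4142877·123/10000⌋=50957; principal=199073-50957=148116; balance=4142877-148116=3994761
5. interest=⌊3994761·123/10000⌋=49135; principal=199073-49135=149938; balance=3994761-149938=3844823
6. interest=⌊3844823·123/10000⌋=47291; principal=199073-47291=151782; balance=3844823-151782=3693041
7. interest=⌊3693041·123/10000⌋=45424; principal=199073-45424=153649; balance=3693041-153649=3539392
8. interest=⌊3539392·123/10000⌋=43534; principal=199073-43534=155539; balance=3539392-155539=3383853
9. interest=⌊3383853·123/10000⌋=41621; principal=199073-41621=157452; balance=3383853-157452=3226401
10. interest=⌊3226401·123/10000⌋=39684; principal=199073-39684=159389; balance=3226401-159389=3067012
11. interest=⌊3067012·123/10000⌋=37724; principal=199073-37724=161349; balance=3067012-161349=2905663
12. interest=⌊2905663·123/10000⌋=35739; principal=199073-35739=163334; balance=2905663-163334=2742329
13. interest=⌊2742329·123/10000⌋=33730; principal=199073-33730=165343; balance=2742329-165343=2576986
14. interest=⌊2576986·123/10000⌋=31696; principal=199073-31696=167377; balance=2576986-167377=2409609
15. interest=⌊2409609·123/10000⌋=29638; principal=199073-29638=169435; balance=2409609-169435=2240174
16. interest=⌊2240174·123/10000⌋=27554; principal=199073-27554=171519; balance=2240174-171519=2068655
17. interest=⌊2068655·123/10000⌋=25444; principal=199073-25444=173629; balance=2068655-173629=1895026
18. interest=⌊1895026·123/10000⌋=23308; principal=199073-23308=175765; balance=1895026-175765=1719261
19. interest=⌊1719261·123/10000⌋=21146; principal=199073-21146=177927; balance=1719261-177927=1541334
20. interest=⌊1541334·123/10000⌋=18958; principal=199073-18958=180115; balance=1541334-180115=1361219
21. interest=⌊1361219·123/10000⌋=16742; principal=199073-16742=182331; balance=1361219-182331=1178888
22. interest=⌊1178888·123/10000⌋=14500; principal=199073-14500=184573; balance=1178888-184573=994315
23. interest=⌊994315·123/10000⌋=12230; principal=199073-12230=186843; balance=994315-186843=807472
24. interest=⌊807472·123/10000⌋=9931; principal=199073-9931=189142; balance=807472-189142=618330
25. interest=⌊618330·123/10000⌋=7605; principal=199073-7605=191468; balance=618330-191468=426862
26. interest=⌊426862·123/10000⌋=5250; principal=199073-5250=193823; balance=426862-193823=233039
27. interest=⌊233039·123/10000⌋=2866; principal=199073-2866=196207; balance=233039-196207=36832
28. interest=⌊36832·123/10000⌋=453; principal=min(199073-453,36832)=36832; balance=36832-36832=0

1 56291 142782 4433732
2 54534 144539 4289193
3 52757 146316 4142877
4 50957 148116 3994761
5 49135 149938 3844823
6 47291 151782 3693041
7 45424 153649 3539392
8 43534 155539 3383853
9 41621 157452 3226401
10 39684 159389 3067012
11 37724 161349 2905663
12 35739 163334 2742329
13 33730 165343 2576986
14 31696 167377 2409609
15 29638 169435 2240174
16 27554 171519 2068655
17 25444 173629 1895026
18 23308 175765 1719261
19 21146 177927 1541334
20 18958 180115 1361219
21 16742 182331 1178888
22 14500 184573 994315
23 12230 186843 807472
24 9931 189142 618330
25 7605 191468 426862
26 5250 193823 233039
27 2866 196207 36832
28 453 36832 0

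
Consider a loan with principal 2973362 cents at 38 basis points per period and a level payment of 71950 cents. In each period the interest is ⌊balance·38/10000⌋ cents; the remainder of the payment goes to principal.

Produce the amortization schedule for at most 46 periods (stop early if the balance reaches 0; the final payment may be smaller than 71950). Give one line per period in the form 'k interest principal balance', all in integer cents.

1 11298 60652 2912710
2 11068 60882 2851828
3 10836 61114 2790714
4 10604 61346 2729368
5 10371 61579 2667789
6 10137 61813 2605976
7 9902 62048 2543928
8 9666 62284 2481644
9 9430 62520 2419124
10 9192 62758 2356366
11 8954 62996 2293370
12 8714 63236 2230134
13 8474 63476 2166658
14 8233 63717 2102941
15 7991 63959 2038982
16 7748 64202 1974780
17 7504 64446 1910334
18 7259 64691 1845643
19 7013 64937 1780706
20 6766 65184 1715522
21 6518 65432 1650090
22 6270 65680 1584410
23 6020 65930 1518480
24 5770 66180 1452300
25 5518 66432 1385868
26 5266 66684 1319184
27 5012 66938 1252246
28 4758 67192 1185054
29 4503 67447 1117607
30 4246 67704 1049903
31 3989 67961 981942
32 3731 68219 913723
33 3472 68478 845245
34 3211 68739 776506
35 2950 69000 707506
36 2688 69262 638244
37 2425 69525 568719
38 2161 69789 498930
39 1895 70055 428875
40 1629 70321 358554
41 1362 70588 287966
42 1094 70856 217110
43 825 71125 145985
44 554 71396 74589
45 283 71667 2922
46 11 2922 0

1. interest=⌊2973362·38/10000⌋=11298; principal=71950-11298=60652; balance=2973362-60652=2912710
2. interest=⌊2912710·38/10000⌋=11068; principal=71950-11068=60882; balance=2912710-60882=2851828
3. interest=⌊2851828·38/10000⌋=10836; principal=71950-10836=61114; balance=2851828-61114=2790714
4. interest=⌊2790714·38/10000⌋=10604; principal=71950-10604=61346; balance=2790714-61346=2729368
5. interest=⌊2729368·38/10000⌋=10371; principal=71950-10371=61579; balance=2729368-61579=2667789
6. interest=⌊2667789·38/10000⌋=10137; principal=71950-10137=61813; balance=2667789-61813=2605976
7. interest=⌊2605976·38/10000⌋=9902; principal=71950-9902=62048; balance=2605976-62048=2543928
8. interest=⌊2543928·38/10000⌋=9666; principal=71950-9666=62284; balance=2543928-62284=2481644
9. interest=⌊2481644·38/10000⌋=9430; principal=71950-9430=62520; balance=2481644-62520=2419124
10. interest=⌊2419124·38/10000⌋=9192; principal=71950-9192=62758; balance=2419124-62758=2356366
11. interest=⌊2356366·38/10000⌋=8954; principal=71950-8954=62996; balance=2356366-62996=2293370
12. interest=⌊2293370·38/10000⌋=8714; principal=71950-8714=63236; balance=2293370-63236=2230134
13. interest=⌊2230134·38/10000⌋=8474; principal=71950-8474=63476; balance=2230134-63476=2166658
14. interest=⌊2166658·38/10000⌋=8233; principal=71950-8233=63717; balance=2166658-63717=2102941
15. interest=⌊2102941·38/10000⌋=7991; principal=71950-7991=63959; balance=2102941-63959=2038982
16. interest=⌊2038982·38/10000⌋=7748; principal=71950-7748=64202; balance=2038982-64202=1974780
17. interest=⌊1974780·38/10000⌋=7504; principal=71950-7504=64446; balance=1974780-64446=1910334
18. interest=⌊1910334·38/10000⌋=7259; principal=71950-7259=64691; balance=1910334-64691=1845643
19. interest=⌊1845643·38/10000⌋=7013; principal=71950-7013=64937; balance=1845643-64937=1780706
20. interest=⌊1780706·38/10000⌋=6766; principal=71950-6766=65184; balance=1780706-65184=1715522
21. interest=⌊1715522·38/10000⌋=6518; principal=71950-6518=65432; balance=1715522-65432=1650090
22. interest=⌊1650090·38/10000⌋=6270; principal=71950-6270=65680; balance=1650090-65680=1584410
23. interest=⌊1584410·38/10000⌋=6020; principal=71950-6020=65930; balance=1584410-65930=1518480
24. interest=⌊1518480·38/10000⌋=5770; principal=71950-5770=66180; balance=1518480-66180=1452300
25. interest=⌊1452300·38/10000⌋=5518; principal=71950-5518=66432; balance=1452300-66432=1385868
26. interest=⌊1385868·38/10000⌋=5266; principal=71950-5266=66684; balance=1385868-66684=1319184
27. interest=⌊1319184·38/10000⌋=5012; principal=71950-5012=66938; balance=1319184-66938=1252246
28. interest=⌊1252246·38/10000⌋=4758; principal=71950-4758=67192; balance=1252246-67192=1185054
29. interest=⌊1185054·38/10000⌋=4503; principal=71950-4503=67447; balance=1185054-67447=1117607
30. interest=⌊1117607·38/10000⌋=4246; principal=71950-4246=67704; balance=1117607-67704=1049903
31. interest=⌊1049903·38/10000⌋=3989; principal=71950-3989=67961; balance=1049903-67961=981942
32. interest=⌊981942·38/10000⌋=3731; principal=71950-3731=68219; balance=981942-68219=913723
33. interest=⌊913723·38/10000⌋=3472; principal=71950-3472=68478; balance=913723-68478=845245
34. interest=⌊845245·38/10000⌋=3211; principal=71950-3211=68739; balance=845245-68739=776506
35. interest=⌊776506·38/10000⌋=2950; principal=71950-2950=69000; balance=776506-69000=707506
36. interest=⌊707506·38/10000⌋=2688; principal=71950-2688=69262; balance=707506-69262=638244
37. interest=⌊638244·38/10000⌋=2425; principal=71950-2425=69525; balance=638244-69525=568719
38. interest=⌊568719·38/10000⌋=2161; principal=71950-2161=69789; balance=568719-69789=498930
39. interest=⌊498930·38/10000⌋=1895; principal=71950-1895=70055; balance=498930-70055=428875
40. interest=⌊428875·38/10000⌋=1629; principal=71950-1629=70321; balance=428875-70321=358554
41. interest=⌊358554·38/10000⌋=1362; principal=71950-1362=70588; balance=358554-70588=287966
42. interest=⌊287966·38/10000⌋=1094; principal=71950-1094=70856; balance=287966-70856=217110
43. interest=⌊217110·38/10000⌋=825; principal=71950-825=71125; balance=217110-71125=145985
44. interest=⌊145985·38/10000⌋=554; principal=71950-554=71396; balance=145985-71396=74589
45. interest=⌊74589·38/10000⌋=283; principal=71950-283=71667; balance=74589-71667=2922
46. interest=⌊2922·38/10000⌋=11; principal=min(71950-11,2922)=2922; balance=2922-2922=0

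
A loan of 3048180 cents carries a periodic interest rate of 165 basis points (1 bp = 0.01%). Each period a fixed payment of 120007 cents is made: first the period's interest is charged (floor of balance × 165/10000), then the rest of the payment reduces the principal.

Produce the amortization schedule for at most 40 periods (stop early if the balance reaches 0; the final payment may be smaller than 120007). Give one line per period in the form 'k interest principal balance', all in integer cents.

1. interest=⌊3048180·165/10000⌋=50294; principal=120007-50294=69713; balance=3048180-69713=2978467
2. interest=⌊2978467·165/10000⌋=49144; principal=120007-49144=70863; balance=2978467-70863=2907604
3. interest=⌊2907604·165/10000⌋=47975; principal=120007-47975=72032; balance=2907604-72032=2835572
4. interest=⌊2835572·165/10000⌋=46786; principal=120007-46786=73221; balance=2835572-73221=2762351
5. interest=⌊2762351·165/10000⌋=45578; principal=120007-45578=74429; balance=2762351-74429=2687922
6. interest=⌊2687922·165/10000⌋=44350; principal=120007-44350=75657; balance=2687922-75657=2612265
7. interest=⌊2612265·165/10000⌋=43102; principal=120007-43102=76905; balance=2612265-76905=2535360
8. interest=⌊2535360·165/10000⌋=41833; principal=120007-41833=78174; balance=2535360-78174=2457186
9. interest=⌊2457186·165/10000⌋=40543; principal=120007-40543=79464; balance=2457186-79464=2377722
10. interest=⌊2377722·165/10000⌋=39232; principal=120007-39232=80775; balance=2377722-80775=2296947
11. interest=⌊2296947·165/10000⌋=37899; principal=120007-37899=82108; balance=2296947-82108=2214839
12. interest=⌊2214839·165/10000⌋=36544; principal=120007-36544=83463; balance=2214839-83463=2131376
13. interest=⌊2131376·165/10000⌋=35167; principal=120007-35167=84840; balance=2131376-84840=2046536
14. interest=⌊2046536·165/10000⌋=33767; principal=120007-33767=86240; balance=2046536-86240=1960296
15. interest=⌊1960296·165/10000⌋=32344; principal=120007-32344=87663; balance=1960296-87663=1872633
16. interest=⌊1872633·165/10000⌋=30898; principal=120007-30898=89109; balance=1872633-89109=1783524
17. interest=⌊1783524·165/10000⌋=29428; principal=120007-29428=90579; balance=1783524-90579=1692945
18. interest=⌊1692945·165/10000⌋=27933; principal=120007-27933=92074; balance=1692945-92074=1600871
19. interest=⌊1600871·165/10000⌋=26414; principal=120007-26414=93593; balance=1600871-93593=1507278
20. interest=⌊1507278·165/10000⌋=24870; principal=120007-24870=95137; balance=1507278-95137=1412141
21. interest=⌊1412141·165/10000⌋=23300; principal=120007-23300=96707; balance=1412141-96707=1315434
22. interest=⌊1315434·165/10000⌋=21704; principal=120007-21704=98303; balance=1315434-98303=1217131
23. interest=⌊1217131·165/10000⌋=20082; principal=120007-20082=99925; balance=1217131-99925=1117206
24. interest=⌊1117206·165/10000⌋=18433; principal=120007-18433=101574; balance=1117206-101574=1015632
25. interest=⌊1015632·165/10000⌋=16757; principal=120007-16757=103250; balance=1015632-103250=912382
26. interest=⌊912382·165/10000⌋=15054; principal=120007-15054=104953; balance=912382-104953=807429
27. interest=⌊807429·165/10000⌋=13322; principal=120007-13322=106685; balance=807429-106685=700744
28. interest=⌊700744·165/10000⌋=11562; principal=120007-11562=108445; balance=700744-108445=592299
29. interest=⌊592299·165/10000⌋=9772; principal=120007-9772=110235; balance=592299-110235=482064
30. interest=⌊482064·165/10000⌋=7954; principal=120007-7954=112053; balance=482064-112053=370011
31. interest=⌊370011·165/10000⌋=6105; principal=120007-6105=113902; balance=370011-113902=256109
32. interest=⌊256109·165/10000⌋=4225; principal=120007-4225=115782; balance=256109-115782=140327
33. interest=⌊140327·165/10000⌋=2315; principal=120007-2315=117692; balance=140327-117692=22635
34. interest=⌊22635·165/10000⌋=373; principal=min(120007-373,22635)=22635; balance=22635-22635=0

1 50294 69713 2978467
2 49144 70863 2907604
3 47975 72032 2835572
4 46786 73221 2762351
5 45578 74429 2687922
6 44350 75657 2612265
7 43102 76905 2535360
8 41833 78174 2457186
9 40543 79464 2377722
10 39232 80775 2296947
11 37899 82108 2214839
12 36544 83463 2131376
13 35167 84840 2046536
14 33767 86240 1960296
15 32344 87663 1872633
16 30898 89109 1783524
17 29428 90579 1692945
18 27933 92074 1600871
19 26414 93593 1507278
20 24870 95137 1412141
21 23300 96707 1315434
22 21704 98303 1217131
23 20082 99925 1117206
24 18433 101574 1015632
25 16757 103250 912382
26 15054 104953 807429
27 13322 106685 700744
28 11562 108445 592299
29 9772 110235 482064
30 7954 112053 370011
31 6105 113902 256109
32 4225 115782 140327
33 2315 117692 22635
34 373 22635 0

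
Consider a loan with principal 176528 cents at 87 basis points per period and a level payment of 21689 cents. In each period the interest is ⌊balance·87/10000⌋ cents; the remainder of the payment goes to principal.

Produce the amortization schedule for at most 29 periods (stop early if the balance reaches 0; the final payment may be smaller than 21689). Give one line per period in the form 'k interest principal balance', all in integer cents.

1. interest=⌊176528·87/10000⌋=1535; principal=21689-1535=20154; balance=176528-20154=156374
2. interest=⌊156374·87/10000⌋=1360; principal=21689-1360=20329; balance=156374-20329=136045
3. interest=⌊136045·87/10000⌋=1183; principal=21689-1183=20506; balance=136045-20506=115539
4. interest=⌊115539·87/10000⌋=1005; principal=21689-1005=20684; balance=115539-20684=94855
5. interest=⌊94855·87/10000⌋=825; principal=21689-825=20864; balance=94855-20864=73991
6. interest=⌊73991·87/10000⌋=643; principal=21689-643=21046; balance=73991-21046=52945
7. interest=⌊52945·87/10000⌋=460; principal=21689-460=21229; balance=52945-21229=31716
8. interest=⌊31716·87/10000⌋=275; principal=21689-275=21414; balance=31716-21414=10302
9. interest=⌊10302·87/10000⌋=89; principal=min(21689-89,10302)=10302; balance=10302-10302=0

1 1535 20154 156374
2 1360 20329 136045
3 1183 20506 115539
4 1005 20684 94855
5 825 20864 73991
6 643 21046 52945
7 460 21229 31716
8 275 21414 10302
9 89 10302 0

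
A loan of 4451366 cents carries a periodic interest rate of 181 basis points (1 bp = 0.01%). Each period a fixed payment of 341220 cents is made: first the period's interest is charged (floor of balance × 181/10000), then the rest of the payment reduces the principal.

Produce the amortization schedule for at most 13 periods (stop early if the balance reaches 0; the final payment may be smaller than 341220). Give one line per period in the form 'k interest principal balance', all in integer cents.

1 80569 260651 4190715
2 75851 265369 3925346
3 71048 270172 3655174
4 66158 275062 3380112
5 61180 280040 3100072
6 56111 285109 2814963
7 50950 290270 2524693
8 45696 295524 2229169
9 40347 300873 1928296
10 34902 306318 1621978
11 29357 311863 1310115
12 23713 317507 992608
13 17966 323254 669354

1. interest=⌊4451366·181/10000⌋=80569; principal=341220-80569=260651; balance=4451366-260651=4190715
2. interest=⌊4190715·181/10000⌋=75851; principal=341220-75851=265369; balance=4190715-265369=3925346
3. interest=⌊3925346·181/10000⌋=71048; principal=341220-71048=270172; balance=3925346-270172=3655174
4. interest=⌊3655174·181/10000⌋=66158; principal=341220-66158=275062; balance=3655174-275062=3380112
5. interest=⌊3380112·181/10000⌋=61180; principal=341220-61180=280040; balance=3380112-280040=3100072
6. interest=⌊3100072·181/10000⌋=56111; principal=341220-56111=285109; balance=3100072-285109=2814963
7. interest=⌊2814963·181/10000⌋=50950; principal=341220-50950=290270; balance=2814963-290270=2524693
8. interest=⌊2524693·181/10000⌋=45696; principal=341220-45696=295524; balance=2524693-295524=2229169
9. interest=⌊2229169·181/10000⌋=40347; principal=341220-40347=300873; balance=2229169-300873=1928296
10. interest=⌊1928296·181/10000⌋=34902; principal=341220-34902=306318; balance=1928296-306318=1621978
11. interest=⌊1621978·181/10000⌋=29357; principal=341220-29357=311863; balance=1621978-311863=1310115
12. interest=⌊1310115·181/10000⌋=23713; principal=341220-23713=317507; balance=1310115-317507=992608
13. interest=⌊992608·181/10000⌋=17966; principal=341220-17966=323254; balance=992608-323254=669354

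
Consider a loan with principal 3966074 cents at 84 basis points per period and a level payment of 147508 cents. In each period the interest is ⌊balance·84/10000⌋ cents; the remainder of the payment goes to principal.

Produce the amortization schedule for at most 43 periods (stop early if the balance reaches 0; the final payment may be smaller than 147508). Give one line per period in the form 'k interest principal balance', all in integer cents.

1. interest=⌊3966074·84/10000⌋=33315; principal=147508-33315=114193; balance=3966074-114193=3851881
2. interest=⌊3851881·84/10000⌋=32355; principal=147508-32355=115153; balance=3851881-115153=3736728
3. interest=⌊3736728·84/10000⌋=31388; principal=147508-31388=116120; balance=3736728-116120=3620608
4. interest=⌊3620608·84/10000⌋=30413; principal=147508-30413=117095; balance=3620608-117095=3503513
5. interest=⌊3503513·84/10000⌋=29429; principal=147508-29429=118079; balance=3503513-118079=3385434
6. interest=⌊3385434·84/10000⌋=28437; principal=147508-28437=119071; balance=3385434-119071=3266363
7. interest=⌊3266363·84/10000⌋=27437; principal=147508-27437=120071; balance=3266363-120071=3146292
8. interest=⌊3146292·84/10000⌋=26428; principal=147508-26428=121080; balance=3146292-121080=3025212
9. interest=⌊3025212·84/10000⌋=25411; principal=147508-25411=122097; balance=3025212-122097=2903115
10. interest=⌊2903115·84/10000⌋=24386; principal=147508-24386=123122; balance=2903115-123122=2779993
11. interest=⌊2779993·84/10000⌋=23351; principal=147508-23351=124157; balance=2779993-124157=2655836
12. interest=⌊2655836·84/10000⌋=22309; principal=147508-22309=125199; balance=2655836-125199=2530637
13. interest=⌊2530637·84/10000⌋=21257; principal=147508-21257=126251; balance=2530637-126251=2404386
14. interest=⌊2404386·84/10000⌋=20196; principal=147508-20196=127312; balance=2404386-127312=2277074
15. interest=⌊2277074·84/10000⌋=19127; principal=147508-19127=128381; balance=2277074-128381=2148693
16. interest=⌊2148693·84/10000⌋=18049; principal=147508-18049=129459; balance=2148693-129459=2019234
17. interest=⌊2019234·84/10000⌋=16961; principal=147508-16961=130547; balance=2019234-130547=1888687
18. interest=⌊1888687·84/10000⌋=15864; principal=147508-15864=131644; balance=1888687-131644=1757043
19. interest=⌊1757043·84/10000⌋=14759; principal=147508-14759=132749; balance=1757043-132749=1624294
20. interest=⌊1624294·84/10000⌋=13644; principal=147508-13644=133864; balance=1624294-133864=1490430
21. interest=⌊1490430·84/10000⌋=12519; principal=147508-12519=134989; balance=1490430-134989=1355441
22. interest=⌊1355441·84/10000⌋=11385; principal=147508-11385=136123; balance=1355441-136123=1219318
23. interest=⌊1219318·84/10000⌋=10242; principal=147508-10242=137266; balance=1219318-137266=1082052
24. interest=⌊1082052·84/10000⌋=9089; principal=147508-9089=138419; balance=1082052-138419=943633
25. interest=⌊943633·84/10000⌋=7926; principal=147508-7926=139582; balance=943633-139582=804051
26. interest=⌊804051·84/10000⌋=6754; principal=147508-6754=140754; balance=804051-140754=663297
27. interest=⌊663297·84/10000⌋=5571; principal=147508-5571=141937; balance=663297-141937=521360
28. interest=⌊521360·84/10000⌋=4379; principal=147508-4379=143129; balance=521360-143129=378231
29. interest=⌊378231·84/10000⌋=3177; principal=147508-3177=144331; balance=378231-144331=233900
30. interest=⌊233900·84/10000⌋=1964; principal=147508-1964=145544; balance=233900-145544=88356
31. interest=⌊88356·84/10000⌋=742; principal=min(147508-742,88356)=88356; balance=88356-88356=0

1 33315 114193 3851881
2 32355 115153 3736728
3 31388 116120 3620608
4 30413 117095 3503513
5 29429 118079 3385434
6 28437 119071 3266363
7 27437 120071 3146292
8 26428 121080 3025212
9 25411 122097 2903115
10 24386 123122 2779993
11 23351 124157 2655836
12 22309 125199 2530637
13 21257 126251 2404386
14 20196 127312 2277074
15 19127 128381 2148693
16 18049 129459 2019234
17 16961 130547 1888687
18 15864 131644 1757043
19 14759 132749 1624294
20 13644 133864 1490430
21 12519 134989 1355441
22 11385 136123 1219318
23 10242 137266 1082052
24 9089 138419 943633
25 7926 139582 804051
26 6754 140754 663297
27 5571 141937 521360
28 4379 143129 378231
29 3177 144331 233900
30 1964 145544 88356
31 742 88356 0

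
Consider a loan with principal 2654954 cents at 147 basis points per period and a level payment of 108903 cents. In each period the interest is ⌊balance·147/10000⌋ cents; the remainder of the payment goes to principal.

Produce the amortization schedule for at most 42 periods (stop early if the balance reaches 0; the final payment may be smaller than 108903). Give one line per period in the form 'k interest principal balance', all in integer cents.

1 39027 69876 2585078
2 38000 70903 2514175
3 36958 71945 2442230
4 35900 73003 2369227
5 34827 74076 2295151
6 33738 75165 2219986
7 32633 76270 2143716
8 31512 77391 2066325
9 30374 78529 1987796
10 29220 79683 1908113
11 28049 80854 1827259
12 26860 82043 1745216
13 25654 83249 1661967
14 24430 84473 1577494
15 23189 85714 1491780
16 21929 86974 1404806
17 20650 88253 1316553
18 19353 89550 1227003
19 18036 90867 1136136
20 16701 92202 1043934
21 15345 93558 950376
22 13970 94933 855443
23 12575 96328 759115
24 11158 97745 661370
25 9722 99181 562189
26 8264 100639 461550
27 6784 102119 359431
28 5283 103620 255811
29 3760 105143 150668
30 2214 106689 43979
31 646 43979 0

1. interest=⌊2654954·147/10000⌋=39027; principal=108903-39027=69876; balance=2654954-69876=2585078
2. interest=⌊2585078·147/10000⌋=38000; principal=108903-38000=70903; balance=2585078-70903=2514175
3. interest=⌊2514175·147/10000⌋=36958; principal=108903-36958=71945; balance=2514175-71945=2442230
4. interest=⌊2442230·147/10000⌋=35900; principal=108903-35900=73003; balance=2442230-73003=2369227
5. interest=⌊2369227·147/10000⌋=34827; principal=108903-34827=74076; balance=2369227-74076=2295151
6. interest=⌊2295151·147/10000⌋=33738; principal=108903-33738=75165; balance=2295151-75165=2219986
7. interest=⌊2219986·147/10000⌋=32633; principal=108903-32633=76270; balance=2219986-76270=2143716
8. interest=⌊2143716·147/10000⌋=31512; principal=108903-31512=77391; balance=2143716-77391=2066325
9. interest=⌊2066325·147/10000⌋=30374; principal=108903-30374=78529; balance=2066325-78529=1987796
10. interest=⌊1987796·147/10000⌋=29220; principal=108903-29220=79683; balance=1987796-79683=1908113
11. interest=⌊1908113·147/10000⌋=28049; principal=108903-28049=80854; balance=1908113-80854=1827259
12. interest=⌊1827259·147/10000⌋=26860; principal=108903-26860=82043; balance=1827259-82043=1745216
13. interest=⌊1745216·147/10000⌋=25654; principal=108903-25654=83249; balance=1745216-83249=1661967
14. interest=⌊1661967·147/10000⌋=24430; principal=108903-24430=84473; balance=1661967-84473=1577494
15. interest=⌊1577494·147/10000⌋=23189; principal=108903-23189=85714; balance=1577494-85714=1491780
16. interest=⌊1491780·147/10000⌋=21929; principal=108903-21929=86974; balance=1491780-86974=1404806
17. interest=⌊1404806·147/10000⌋=20650; principal=108903-20650=88253; balance=1404806-88253=1316553
18. interest=⌊1316553·147/10000⌋=19353; principal=108903-19353=89550; balance=1316553-89550=1227003
19. interest=⌊1227003·147/10000⌋=18036; principal=108903-18036=90867; balance=1227003-90867=1136136
20. interest=⌊1136136·147/10000⌋=16701; principal=108903-16701=92202; balance=1136136-92202=1043934
21. interest=⌊1043934·147/10000⌋=15345; principal=108903-15345=93558; balance=1043934-93558=950376
22. interest=⌊950376·147/10000⌋=13970; principal=108903-13970=94933; balance=950376-94933=855443
23. interest=⌊855443·147/10000⌋=12575; principal=108903-12575=96328; balance=855443-96328=759115
24. interest=⌊759115·147/10000⌋=11158; principal=108903-11158=97745; balance=759115-97745=661370
25. interest=⌊661370·147/10000⌋=9722; principal=108903-9722=99181; balance=661370-99181=562189
26. interest=⌊562189·147/10000⌋=8264; principal=108903-8264=100639; balance=562189-100639=461550
27. interest=⌊461550·147/10000⌋=6784; principal=108903-6784=102119; balance=461550-102119=359431
28. interest=⌊359431·147/10000⌋=5283; principal=108903-5283=103620; balance=359431-103620=255811
29. interest=⌊255811·147/10000⌋=3760; principal=108903-3760=105143; balance=255811-105143=150668
30. interest=⌊150668·147/10000⌋=2214; principal=108903-2214=106689; balance=150668-106689=43979
31. interest=⌊43979·147/10000⌋=646; principal=min(108903-646,43979)=43979; balance=43979-43979=0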